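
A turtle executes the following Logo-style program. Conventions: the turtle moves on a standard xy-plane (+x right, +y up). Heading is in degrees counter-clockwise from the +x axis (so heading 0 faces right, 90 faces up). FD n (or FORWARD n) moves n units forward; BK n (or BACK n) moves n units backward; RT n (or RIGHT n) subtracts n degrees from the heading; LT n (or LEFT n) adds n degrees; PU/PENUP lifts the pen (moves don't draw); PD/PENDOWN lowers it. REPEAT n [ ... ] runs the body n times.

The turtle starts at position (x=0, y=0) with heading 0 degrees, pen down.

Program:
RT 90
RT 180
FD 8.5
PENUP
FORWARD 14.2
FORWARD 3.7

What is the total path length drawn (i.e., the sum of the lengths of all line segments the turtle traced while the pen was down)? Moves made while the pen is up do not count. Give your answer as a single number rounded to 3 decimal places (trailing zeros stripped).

Executing turtle program step by step:
Start: pos=(0,0), heading=0, pen down
RT 90: heading 0 -> 270
RT 180: heading 270 -> 90
FD 8.5: (0,0) -> (0,8.5) [heading=90, draw]
PU: pen up
FD 14.2: (0,8.5) -> (0,22.7) [heading=90, move]
FD 3.7: (0,22.7) -> (0,26.4) [heading=90, move]
Final: pos=(0,26.4), heading=90, 1 segment(s) drawn

Segment lengths:
  seg 1: (0,0) -> (0,8.5), length = 8.5
Total = 8.5

Answer: 8.5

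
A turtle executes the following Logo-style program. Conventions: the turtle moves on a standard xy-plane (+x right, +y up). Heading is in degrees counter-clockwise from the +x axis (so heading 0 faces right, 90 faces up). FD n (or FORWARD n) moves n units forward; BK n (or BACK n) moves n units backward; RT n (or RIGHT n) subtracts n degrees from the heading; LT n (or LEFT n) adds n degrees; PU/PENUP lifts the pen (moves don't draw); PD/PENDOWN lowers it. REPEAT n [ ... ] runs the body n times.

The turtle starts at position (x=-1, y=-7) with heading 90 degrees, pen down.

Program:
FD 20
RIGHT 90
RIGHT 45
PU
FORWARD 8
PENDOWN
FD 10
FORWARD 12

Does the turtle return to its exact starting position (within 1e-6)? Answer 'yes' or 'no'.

Executing turtle program step by step:
Start: pos=(-1,-7), heading=90, pen down
FD 20: (-1,-7) -> (-1,13) [heading=90, draw]
RT 90: heading 90 -> 0
RT 45: heading 0 -> 315
PU: pen up
FD 8: (-1,13) -> (4.657,7.343) [heading=315, move]
PD: pen down
FD 10: (4.657,7.343) -> (11.728,0.272) [heading=315, draw]
FD 12: (11.728,0.272) -> (20.213,-8.213) [heading=315, draw]
Final: pos=(20.213,-8.213), heading=315, 3 segment(s) drawn

Start position: (-1, -7)
Final position: (20.213, -8.213)
Distance = 21.248; >= 1e-6 -> NOT closed

Answer: no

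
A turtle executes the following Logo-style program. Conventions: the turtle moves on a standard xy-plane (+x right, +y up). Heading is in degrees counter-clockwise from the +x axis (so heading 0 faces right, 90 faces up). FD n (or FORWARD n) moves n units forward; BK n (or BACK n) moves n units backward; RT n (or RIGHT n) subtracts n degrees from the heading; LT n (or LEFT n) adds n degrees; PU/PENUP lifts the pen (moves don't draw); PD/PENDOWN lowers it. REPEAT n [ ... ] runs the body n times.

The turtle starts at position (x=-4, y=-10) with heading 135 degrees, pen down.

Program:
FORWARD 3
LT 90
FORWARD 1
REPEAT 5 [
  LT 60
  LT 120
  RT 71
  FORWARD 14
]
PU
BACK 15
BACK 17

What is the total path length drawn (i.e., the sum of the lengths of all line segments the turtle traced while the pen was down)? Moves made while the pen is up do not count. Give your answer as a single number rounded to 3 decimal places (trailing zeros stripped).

Executing turtle program step by step:
Start: pos=(-4,-10), heading=135, pen down
FD 3: (-4,-10) -> (-6.121,-7.879) [heading=135, draw]
LT 90: heading 135 -> 225
FD 1: (-6.121,-7.879) -> (-6.828,-8.586) [heading=225, draw]
REPEAT 5 [
  -- iteration 1/5 --
  LT 60: heading 225 -> 285
  LT 120: heading 285 -> 45
  RT 71: heading 45 -> 334
  FD 14: (-6.828,-8.586) -> (5.755,-14.723) [heading=334, draw]
  -- iteration 2/5 --
  LT 60: heading 334 -> 34
  LT 120: heading 34 -> 154
  RT 71: heading 154 -> 83
  FD 14: (5.755,-14.723) -> (7.461,-0.827) [heading=83, draw]
  -- iteration 3/5 --
  LT 60: heading 83 -> 143
  LT 120: heading 143 -> 263
  RT 71: heading 263 -> 192
  FD 14: (7.461,-0.827) -> (-6.233,-3.738) [heading=192, draw]
  -- iteration 4/5 --
  LT 60: heading 192 -> 252
  LT 120: heading 252 -> 12
  RT 71: heading 12 -> 301
  FD 14: (-6.233,-3.738) -> (0.977,-15.738) [heading=301, draw]
  -- iteration 5/5 --
  LT 60: heading 301 -> 1
  LT 120: heading 1 -> 121
  RT 71: heading 121 -> 50
  FD 14: (0.977,-15.738) -> (9.976,-5.014) [heading=50, draw]
]
PU: pen up
BK 15: (9.976,-5.014) -> (0.335,-16.504) [heading=50, move]
BK 17: (0.335,-16.504) -> (-10.593,-29.527) [heading=50, move]
Final: pos=(-10.593,-29.527), heading=50, 7 segment(s) drawn

Segment lengths:
  seg 1: (-4,-10) -> (-6.121,-7.879), length = 3
  seg 2: (-6.121,-7.879) -> (-6.828,-8.586), length = 1
  seg 3: (-6.828,-8.586) -> (5.755,-14.723), length = 14
  seg 4: (5.755,-14.723) -> (7.461,-0.827), length = 14
  seg 5: (7.461,-0.827) -> (-6.233,-3.738), length = 14
  seg 6: (-6.233,-3.738) -> (0.977,-15.738), length = 14
  seg 7: (0.977,-15.738) -> (9.976,-5.014), length = 14
Total = 74

Answer: 74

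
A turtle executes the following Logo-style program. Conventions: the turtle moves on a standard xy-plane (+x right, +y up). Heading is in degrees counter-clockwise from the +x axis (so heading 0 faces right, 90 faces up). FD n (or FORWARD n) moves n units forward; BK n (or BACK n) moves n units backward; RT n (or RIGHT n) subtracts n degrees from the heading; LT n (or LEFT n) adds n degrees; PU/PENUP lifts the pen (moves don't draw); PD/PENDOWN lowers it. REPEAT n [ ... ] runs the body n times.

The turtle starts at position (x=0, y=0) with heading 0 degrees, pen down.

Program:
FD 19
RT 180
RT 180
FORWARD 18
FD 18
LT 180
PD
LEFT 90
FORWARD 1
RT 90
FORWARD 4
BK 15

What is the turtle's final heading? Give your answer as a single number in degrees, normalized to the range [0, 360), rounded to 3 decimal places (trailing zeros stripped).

Executing turtle program step by step:
Start: pos=(0,0), heading=0, pen down
FD 19: (0,0) -> (19,0) [heading=0, draw]
RT 180: heading 0 -> 180
RT 180: heading 180 -> 0
FD 18: (19,0) -> (37,0) [heading=0, draw]
FD 18: (37,0) -> (55,0) [heading=0, draw]
LT 180: heading 0 -> 180
PD: pen down
LT 90: heading 180 -> 270
FD 1: (55,0) -> (55,-1) [heading=270, draw]
RT 90: heading 270 -> 180
FD 4: (55,-1) -> (51,-1) [heading=180, draw]
BK 15: (51,-1) -> (66,-1) [heading=180, draw]
Final: pos=(66,-1), heading=180, 6 segment(s) drawn

Answer: 180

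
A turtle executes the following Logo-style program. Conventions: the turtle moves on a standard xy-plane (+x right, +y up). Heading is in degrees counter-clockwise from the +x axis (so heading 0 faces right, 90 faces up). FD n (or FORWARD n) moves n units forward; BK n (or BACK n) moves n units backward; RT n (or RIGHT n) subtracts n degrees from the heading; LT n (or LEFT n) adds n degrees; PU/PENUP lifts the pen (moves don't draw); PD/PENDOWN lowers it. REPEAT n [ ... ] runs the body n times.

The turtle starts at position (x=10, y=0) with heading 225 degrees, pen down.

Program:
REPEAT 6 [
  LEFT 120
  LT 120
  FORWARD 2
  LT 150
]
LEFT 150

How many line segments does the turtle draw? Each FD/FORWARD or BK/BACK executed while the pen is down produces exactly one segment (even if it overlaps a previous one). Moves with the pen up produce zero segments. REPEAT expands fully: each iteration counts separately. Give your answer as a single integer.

Answer: 6

Derivation:
Executing turtle program step by step:
Start: pos=(10,0), heading=225, pen down
REPEAT 6 [
  -- iteration 1/6 --
  LT 120: heading 225 -> 345
  LT 120: heading 345 -> 105
  FD 2: (10,0) -> (9.482,1.932) [heading=105, draw]
  LT 150: heading 105 -> 255
  -- iteration 2/6 --
  LT 120: heading 255 -> 15
  LT 120: heading 15 -> 135
  FD 2: (9.482,1.932) -> (8.068,3.346) [heading=135, draw]
  LT 150: heading 135 -> 285
  -- iteration 3/6 --
  LT 120: heading 285 -> 45
  LT 120: heading 45 -> 165
  FD 2: (8.068,3.346) -> (6.136,3.864) [heading=165, draw]
  LT 150: heading 165 -> 315
  -- iteration 4/6 --
  LT 120: heading 315 -> 75
  LT 120: heading 75 -> 195
  FD 2: (6.136,3.864) -> (4.204,3.346) [heading=195, draw]
  LT 150: heading 195 -> 345
  -- iteration 5/6 --
  LT 120: heading 345 -> 105
  LT 120: heading 105 -> 225
  FD 2: (4.204,3.346) -> (2.79,1.932) [heading=225, draw]
  LT 150: heading 225 -> 15
  -- iteration 6/6 --
  LT 120: heading 15 -> 135
  LT 120: heading 135 -> 255
  FD 2: (2.79,1.932) -> (2.273,0) [heading=255, draw]
  LT 150: heading 255 -> 45
]
LT 150: heading 45 -> 195
Final: pos=(2.273,0), heading=195, 6 segment(s) drawn
Segments drawn: 6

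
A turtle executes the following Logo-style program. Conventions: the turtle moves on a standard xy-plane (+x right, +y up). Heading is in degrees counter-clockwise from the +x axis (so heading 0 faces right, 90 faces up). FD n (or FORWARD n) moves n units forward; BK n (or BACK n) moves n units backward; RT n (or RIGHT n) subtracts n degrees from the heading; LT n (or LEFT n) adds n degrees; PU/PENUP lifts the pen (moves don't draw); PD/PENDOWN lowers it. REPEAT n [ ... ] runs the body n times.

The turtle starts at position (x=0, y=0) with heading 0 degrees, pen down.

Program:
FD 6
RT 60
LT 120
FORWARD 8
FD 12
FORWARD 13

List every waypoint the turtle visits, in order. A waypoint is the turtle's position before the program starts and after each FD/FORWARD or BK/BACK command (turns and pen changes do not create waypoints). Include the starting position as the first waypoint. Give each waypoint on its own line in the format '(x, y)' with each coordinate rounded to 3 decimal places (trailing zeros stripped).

Executing turtle program step by step:
Start: pos=(0,0), heading=0, pen down
FD 6: (0,0) -> (6,0) [heading=0, draw]
RT 60: heading 0 -> 300
LT 120: heading 300 -> 60
FD 8: (6,0) -> (10,6.928) [heading=60, draw]
FD 12: (10,6.928) -> (16,17.321) [heading=60, draw]
FD 13: (16,17.321) -> (22.5,28.579) [heading=60, draw]
Final: pos=(22.5,28.579), heading=60, 4 segment(s) drawn
Waypoints (5 total):
(0, 0)
(6, 0)
(10, 6.928)
(16, 17.321)
(22.5, 28.579)

Answer: (0, 0)
(6, 0)
(10, 6.928)
(16, 17.321)
(22.5, 28.579)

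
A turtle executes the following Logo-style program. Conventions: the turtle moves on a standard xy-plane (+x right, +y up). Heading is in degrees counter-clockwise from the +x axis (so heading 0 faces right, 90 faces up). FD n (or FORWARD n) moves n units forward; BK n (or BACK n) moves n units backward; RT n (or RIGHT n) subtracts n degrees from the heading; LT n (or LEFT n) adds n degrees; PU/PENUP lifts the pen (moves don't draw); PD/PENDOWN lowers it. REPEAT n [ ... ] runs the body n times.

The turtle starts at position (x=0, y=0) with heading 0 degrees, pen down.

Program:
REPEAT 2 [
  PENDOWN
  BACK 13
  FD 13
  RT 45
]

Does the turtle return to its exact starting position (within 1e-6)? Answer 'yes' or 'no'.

Executing turtle program step by step:
Start: pos=(0,0), heading=0, pen down
REPEAT 2 [
  -- iteration 1/2 --
  PD: pen down
  BK 13: (0,0) -> (-13,0) [heading=0, draw]
  FD 13: (-13,0) -> (0,0) [heading=0, draw]
  RT 45: heading 0 -> 315
  -- iteration 2/2 --
  PD: pen down
  BK 13: (0,0) -> (-9.192,9.192) [heading=315, draw]
  FD 13: (-9.192,9.192) -> (0,0) [heading=315, draw]
  RT 45: heading 315 -> 270
]
Final: pos=(0,0), heading=270, 4 segment(s) drawn

Start position: (0, 0)
Final position: (0, 0)
Distance = 0; < 1e-6 -> CLOSED

Answer: yes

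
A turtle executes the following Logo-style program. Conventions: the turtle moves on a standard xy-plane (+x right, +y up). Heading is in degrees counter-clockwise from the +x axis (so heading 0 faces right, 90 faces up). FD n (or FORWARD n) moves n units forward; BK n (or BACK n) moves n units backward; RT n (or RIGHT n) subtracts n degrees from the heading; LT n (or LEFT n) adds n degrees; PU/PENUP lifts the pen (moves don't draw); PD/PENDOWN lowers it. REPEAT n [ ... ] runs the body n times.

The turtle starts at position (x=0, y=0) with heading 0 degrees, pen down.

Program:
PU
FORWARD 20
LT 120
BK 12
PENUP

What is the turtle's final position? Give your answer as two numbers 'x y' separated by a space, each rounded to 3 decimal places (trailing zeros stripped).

Answer: 26 -10.392

Derivation:
Executing turtle program step by step:
Start: pos=(0,0), heading=0, pen down
PU: pen up
FD 20: (0,0) -> (20,0) [heading=0, move]
LT 120: heading 0 -> 120
BK 12: (20,0) -> (26,-10.392) [heading=120, move]
PU: pen up
Final: pos=(26,-10.392), heading=120, 0 segment(s) drawn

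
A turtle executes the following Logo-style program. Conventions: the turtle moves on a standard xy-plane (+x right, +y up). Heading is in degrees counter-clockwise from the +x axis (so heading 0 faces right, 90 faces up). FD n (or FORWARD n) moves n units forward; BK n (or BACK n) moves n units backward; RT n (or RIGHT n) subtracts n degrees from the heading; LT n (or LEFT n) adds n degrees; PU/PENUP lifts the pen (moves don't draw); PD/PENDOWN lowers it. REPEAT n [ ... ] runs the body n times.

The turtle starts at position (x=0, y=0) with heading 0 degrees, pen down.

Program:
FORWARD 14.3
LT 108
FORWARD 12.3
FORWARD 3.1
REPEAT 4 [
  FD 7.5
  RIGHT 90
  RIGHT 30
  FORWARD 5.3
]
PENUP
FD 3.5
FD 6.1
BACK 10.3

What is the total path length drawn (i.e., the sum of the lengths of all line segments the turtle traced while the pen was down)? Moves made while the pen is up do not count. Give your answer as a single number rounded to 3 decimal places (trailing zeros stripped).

Answer: 80.9

Derivation:
Executing turtle program step by step:
Start: pos=(0,0), heading=0, pen down
FD 14.3: (0,0) -> (14.3,0) [heading=0, draw]
LT 108: heading 0 -> 108
FD 12.3: (14.3,0) -> (10.499,11.698) [heading=108, draw]
FD 3.1: (10.499,11.698) -> (9.541,14.646) [heading=108, draw]
REPEAT 4 [
  -- iteration 1/4 --
  FD 7.5: (9.541,14.646) -> (7.224,21.779) [heading=108, draw]
  RT 90: heading 108 -> 18
  RT 30: heading 18 -> 348
  FD 5.3: (7.224,21.779) -> (12.408,20.677) [heading=348, draw]
  -- iteration 2/4 --
  FD 7.5: (12.408,20.677) -> (19.744,19.118) [heading=348, draw]
  RT 90: heading 348 -> 258
  RT 30: heading 258 -> 228
  FD 5.3: (19.744,19.118) -> (16.197,15.179) [heading=228, draw]
  -- iteration 3/4 --
  FD 7.5: (16.197,15.179) -> (11.179,9.606) [heading=228, draw]
  RT 90: heading 228 -> 138
  RT 30: heading 138 -> 108
  FD 5.3: (11.179,9.606) -> (9.541,14.646) [heading=108, draw]
  -- iteration 4/4 --
  FD 7.5: (9.541,14.646) -> (7.224,21.779) [heading=108, draw]
  RT 90: heading 108 -> 18
  RT 30: heading 18 -> 348
  FD 5.3: (7.224,21.779) -> (12.408,20.677) [heading=348, draw]
]
PU: pen up
FD 3.5: (12.408,20.677) -> (15.831,19.95) [heading=348, move]
FD 6.1: (15.831,19.95) -> (21.798,18.681) [heading=348, move]
BK 10.3: (21.798,18.681) -> (11.723,20.823) [heading=348, move]
Final: pos=(11.723,20.823), heading=348, 11 segment(s) drawn

Segment lengths:
  seg 1: (0,0) -> (14.3,0), length = 14.3
  seg 2: (14.3,0) -> (10.499,11.698), length = 12.3
  seg 3: (10.499,11.698) -> (9.541,14.646), length = 3.1
  seg 4: (9.541,14.646) -> (7.224,21.779), length = 7.5
  seg 5: (7.224,21.779) -> (12.408,20.677), length = 5.3
  seg 6: (12.408,20.677) -> (19.744,19.118), length = 7.5
  seg 7: (19.744,19.118) -> (16.197,15.179), length = 5.3
  seg 8: (16.197,15.179) -> (11.179,9.606), length = 7.5
  seg 9: (11.179,9.606) -> (9.541,14.646), length = 5.3
  seg 10: (9.541,14.646) -> (7.224,21.779), length = 7.5
  seg 11: (7.224,21.779) -> (12.408,20.677), length = 5.3
Total = 80.9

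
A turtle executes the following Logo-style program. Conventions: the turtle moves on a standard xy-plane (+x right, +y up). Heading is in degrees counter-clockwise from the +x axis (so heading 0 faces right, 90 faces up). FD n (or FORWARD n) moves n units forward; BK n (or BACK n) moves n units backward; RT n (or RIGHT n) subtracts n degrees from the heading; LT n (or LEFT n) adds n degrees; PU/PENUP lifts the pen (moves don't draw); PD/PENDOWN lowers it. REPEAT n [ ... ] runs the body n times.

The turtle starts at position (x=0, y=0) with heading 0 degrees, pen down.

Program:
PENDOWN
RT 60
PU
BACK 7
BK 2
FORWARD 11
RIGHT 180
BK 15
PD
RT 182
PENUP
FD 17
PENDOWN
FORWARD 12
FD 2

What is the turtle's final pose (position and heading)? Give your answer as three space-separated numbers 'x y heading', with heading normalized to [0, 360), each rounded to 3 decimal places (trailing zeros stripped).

Answer: 23.054 -42.094 298

Derivation:
Executing turtle program step by step:
Start: pos=(0,0), heading=0, pen down
PD: pen down
RT 60: heading 0 -> 300
PU: pen up
BK 7: (0,0) -> (-3.5,6.062) [heading=300, move]
BK 2: (-3.5,6.062) -> (-4.5,7.794) [heading=300, move]
FD 11: (-4.5,7.794) -> (1,-1.732) [heading=300, move]
RT 180: heading 300 -> 120
BK 15: (1,-1.732) -> (8.5,-14.722) [heading=120, move]
PD: pen down
RT 182: heading 120 -> 298
PU: pen up
FD 17: (8.5,-14.722) -> (16.481,-29.733) [heading=298, move]
PD: pen down
FD 12: (16.481,-29.733) -> (22.115,-40.328) [heading=298, draw]
FD 2: (22.115,-40.328) -> (23.054,-42.094) [heading=298, draw]
Final: pos=(23.054,-42.094), heading=298, 2 segment(s) drawn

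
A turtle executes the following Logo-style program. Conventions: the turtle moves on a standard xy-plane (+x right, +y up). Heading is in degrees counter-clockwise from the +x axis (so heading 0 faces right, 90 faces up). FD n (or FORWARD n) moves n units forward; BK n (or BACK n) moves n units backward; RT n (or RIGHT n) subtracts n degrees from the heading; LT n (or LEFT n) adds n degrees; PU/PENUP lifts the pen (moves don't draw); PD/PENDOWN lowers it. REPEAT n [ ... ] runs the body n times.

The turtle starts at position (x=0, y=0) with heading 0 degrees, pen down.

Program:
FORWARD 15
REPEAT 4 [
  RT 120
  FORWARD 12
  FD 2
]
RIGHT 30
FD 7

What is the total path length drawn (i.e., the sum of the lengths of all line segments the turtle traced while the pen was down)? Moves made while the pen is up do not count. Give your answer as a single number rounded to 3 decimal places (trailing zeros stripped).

Answer: 78

Derivation:
Executing turtle program step by step:
Start: pos=(0,0), heading=0, pen down
FD 15: (0,0) -> (15,0) [heading=0, draw]
REPEAT 4 [
  -- iteration 1/4 --
  RT 120: heading 0 -> 240
  FD 12: (15,0) -> (9,-10.392) [heading=240, draw]
  FD 2: (9,-10.392) -> (8,-12.124) [heading=240, draw]
  -- iteration 2/4 --
  RT 120: heading 240 -> 120
  FD 12: (8,-12.124) -> (2,-1.732) [heading=120, draw]
  FD 2: (2,-1.732) -> (1,0) [heading=120, draw]
  -- iteration 3/4 --
  RT 120: heading 120 -> 0
  FD 12: (1,0) -> (13,0) [heading=0, draw]
  FD 2: (13,0) -> (15,0) [heading=0, draw]
  -- iteration 4/4 --
  RT 120: heading 0 -> 240
  FD 12: (15,0) -> (9,-10.392) [heading=240, draw]
  FD 2: (9,-10.392) -> (8,-12.124) [heading=240, draw]
]
RT 30: heading 240 -> 210
FD 7: (8,-12.124) -> (1.938,-15.624) [heading=210, draw]
Final: pos=(1.938,-15.624), heading=210, 10 segment(s) drawn

Segment lengths:
  seg 1: (0,0) -> (15,0), length = 15
  seg 2: (15,0) -> (9,-10.392), length = 12
  seg 3: (9,-10.392) -> (8,-12.124), length = 2
  seg 4: (8,-12.124) -> (2,-1.732), length = 12
  seg 5: (2,-1.732) -> (1,0), length = 2
  seg 6: (1,0) -> (13,0), length = 12
  seg 7: (13,0) -> (15,0), length = 2
  seg 8: (15,0) -> (9,-10.392), length = 12
  seg 9: (9,-10.392) -> (8,-12.124), length = 2
  seg 10: (8,-12.124) -> (1.938,-15.624), length = 7
Total = 78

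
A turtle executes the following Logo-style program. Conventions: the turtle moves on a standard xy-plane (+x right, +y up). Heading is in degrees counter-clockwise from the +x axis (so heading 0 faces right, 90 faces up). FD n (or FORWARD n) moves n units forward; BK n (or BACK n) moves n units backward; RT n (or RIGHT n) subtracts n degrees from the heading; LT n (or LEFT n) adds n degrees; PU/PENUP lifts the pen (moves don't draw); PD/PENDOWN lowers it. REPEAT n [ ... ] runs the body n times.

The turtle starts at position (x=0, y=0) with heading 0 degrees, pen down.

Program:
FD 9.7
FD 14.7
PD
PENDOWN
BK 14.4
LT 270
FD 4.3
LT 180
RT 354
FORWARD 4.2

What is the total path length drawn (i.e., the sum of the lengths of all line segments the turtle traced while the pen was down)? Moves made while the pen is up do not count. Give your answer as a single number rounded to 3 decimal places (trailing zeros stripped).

Answer: 47.3

Derivation:
Executing turtle program step by step:
Start: pos=(0,0), heading=0, pen down
FD 9.7: (0,0) -> (9.7,0) [heading=0, draw]
FD 14.7: (9.7,0) -> (24.4,0) [heading=0, draw]
PD: pen down
PD: pen down
BK 14.4: (24.4,0) -> (10,0) [heading=0, draw]
LT 270: heading 0 -> 270
FD 4.3: (10,0) -> (10,-4.3) [heading=270, draw]
LT 180: heading 270 -> 90
RT 354: heading 90 -> 96
FD 4.2: (10,-4.3) -> (9.561,-0.123) [heading=96, draw]
Final: pos=(9.561,-0.123), heading=96, 5 segment(s) drawn

Segment lengths:
  seg 1: (0,0) -> (9.7,0), length = 9.7
  seg 2: (9.7,0) -> (24.4,0), length = 14.7
  seg 3: (24.4,0) -> (10,0), length = 14.4
  seg 4: (10,0) -> (10,-4.3), length = 4.3
  seg 5: (10,-4.3) -> (9.561,-0.123), length = 4.2
Total = 47.3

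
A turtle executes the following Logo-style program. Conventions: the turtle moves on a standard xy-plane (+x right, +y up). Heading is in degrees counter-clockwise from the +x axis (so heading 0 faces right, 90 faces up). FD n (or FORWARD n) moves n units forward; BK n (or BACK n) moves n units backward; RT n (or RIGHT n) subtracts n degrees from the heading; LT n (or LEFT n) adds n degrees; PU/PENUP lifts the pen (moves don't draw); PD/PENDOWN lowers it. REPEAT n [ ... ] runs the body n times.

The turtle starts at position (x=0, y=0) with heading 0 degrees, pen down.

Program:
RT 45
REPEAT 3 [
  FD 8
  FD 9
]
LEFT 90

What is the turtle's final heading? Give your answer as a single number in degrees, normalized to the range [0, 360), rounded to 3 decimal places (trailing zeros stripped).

Answer: 45

Derivation:
Executing turtle program step by step:
Start: pos=(0,0), heading=0, pen down
RT 45: heading 0 -> 315
REPEAT 3 [
  -- iteration 1/3 --
  FD 8: (0,0) -> (5.657,-5.657) [heading=315, draw]
  FD 9: (5.657,-5.657) -> (12.021,-12.021) [heading=315, draw]
  -- iteration 2/3 --
  FD 8: (12.021,-12.021) -> (17.678,-17.678) [heading=315, draw]
  FD 9: (17.678,-17.678) -> (24.042,-24.042) [heading=315, draw]
  -- iteration 3/3 --
  FD 8: (24.042,-24.042) -> (29.698,-29.698) [heading=315, draw]
  FD 9: (29.698,-29.698) -> (36.062,-36.062) [heading=315, draw]
]
LT 90: heading 315 -> 45
Final: pos=(36.062,-36.062), heading=45, 6 segment(s) drawn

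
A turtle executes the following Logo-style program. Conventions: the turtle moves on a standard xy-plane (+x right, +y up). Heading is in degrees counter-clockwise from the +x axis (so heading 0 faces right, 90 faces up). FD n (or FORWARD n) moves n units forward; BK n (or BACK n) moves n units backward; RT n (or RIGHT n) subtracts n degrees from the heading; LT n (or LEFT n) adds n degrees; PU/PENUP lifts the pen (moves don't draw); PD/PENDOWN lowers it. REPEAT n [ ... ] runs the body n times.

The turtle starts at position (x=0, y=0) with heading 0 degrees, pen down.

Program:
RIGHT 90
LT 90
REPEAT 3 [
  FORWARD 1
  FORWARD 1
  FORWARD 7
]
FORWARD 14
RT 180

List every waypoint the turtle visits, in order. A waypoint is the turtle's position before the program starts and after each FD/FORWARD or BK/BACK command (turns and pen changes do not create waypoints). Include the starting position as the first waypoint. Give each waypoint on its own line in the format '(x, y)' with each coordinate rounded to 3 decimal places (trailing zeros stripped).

Answer: (0, 0)
(1, 0)
(2, 0)
(9, 0)
(10, 0)
(11, 0)
(18, 0)
(19, 0)
(20, 0)
(27, 0)
(41, 0)

Derivation:
Executing turtle program step by step:
Start: pos=(0,0), heading=0, pen down
RT 90: heading 0 -> 270
LT 90: heading 270 -> 0
REPEAT 3 [
  -- iteration 1/3 --
  FD 1: (0,0) -> (1,0) [heading=0, draw]
  FD 1: (1,0) -> (2,0) [heading=0, draw]
  FD 7: (2,0) -> (9,0) [heading=0, draw]
  -- iteration 2/3 --
  FD 1: (9,0) -> (10,0) [heading=0, draw]
  FD 1: (10,0) -> (11,0) [heading=0, draw]
  FD 7: (11,0) -> (18,0) [heading=0, draw]
  -- iteration 3/3 --
  FD 1: (18,0) -> (19,0) [heading=0, draw]
  FD 1: (19,0) -> (20,0) [heading=0, draw]
  FD 7: (20,0) -> (27,0) [heading=0, draw]
]
FD 14: (27,0) -> (41,0) [heading=0, draw]
RT 180: heading 0 -> 180
Final: pos=(41,0), heading=180, 10 segment(s) drawn
Waypoints (11 total):
(0, 0)
(1, 0)
(2, 0)
(9, 0)
(10, 0)
(11, 0)
(18, 0)
(19, 0)
(20, 0)
(27, 0)
(41, 0)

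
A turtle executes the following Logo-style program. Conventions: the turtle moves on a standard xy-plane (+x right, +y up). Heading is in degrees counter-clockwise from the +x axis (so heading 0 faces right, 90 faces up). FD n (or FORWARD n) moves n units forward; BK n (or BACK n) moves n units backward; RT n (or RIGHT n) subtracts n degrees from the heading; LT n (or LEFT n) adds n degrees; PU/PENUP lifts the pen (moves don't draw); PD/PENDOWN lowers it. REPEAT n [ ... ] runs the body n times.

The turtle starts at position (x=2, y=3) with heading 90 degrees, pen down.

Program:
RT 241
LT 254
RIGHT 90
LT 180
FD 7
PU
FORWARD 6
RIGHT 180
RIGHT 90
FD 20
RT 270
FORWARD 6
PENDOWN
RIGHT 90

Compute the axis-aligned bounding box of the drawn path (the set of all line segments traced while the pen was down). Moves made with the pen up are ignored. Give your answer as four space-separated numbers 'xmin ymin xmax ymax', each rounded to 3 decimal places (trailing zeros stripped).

Answer: -4.821 1.425 2 3

Derivation:
Executing turtle program step by step:
Start: pos=(2,3), heading=90, pen down
RT 241: heading 90 -> 209
LT 254: heading 209 -> 103
RT 90: heading 103 -> 13
LT 180: heading 13 -> 193
FD 7: (2,3) -> (-4.821,1.425) [heading=193, draw]
PU: pen up
FD 6: (-4.821,1.425) -> (-10.667,0.076) [heading=193, move]
RT 180: heading 193 -> 13
RT 90: heading 13 -> 283
FD 20: (-10.667,0.076) -> (-6.168,-19.412) [heading=283, move]
RT 270: heading 283 -> 13
FD 6: (-6.168,-19.412) -> (-0.322,-18.062) [heading=13, move]
PD: pen down
RT 90: heading 13 -> 283
Final: pos=(-0.322,-18.062), heading=283, 1 segment(s) drawn

Segment endpoints: x in {-4.821, 2}, y in {1.425, 3}
xmin=-4.821, ymin=1.425, xmax=2, ymax=3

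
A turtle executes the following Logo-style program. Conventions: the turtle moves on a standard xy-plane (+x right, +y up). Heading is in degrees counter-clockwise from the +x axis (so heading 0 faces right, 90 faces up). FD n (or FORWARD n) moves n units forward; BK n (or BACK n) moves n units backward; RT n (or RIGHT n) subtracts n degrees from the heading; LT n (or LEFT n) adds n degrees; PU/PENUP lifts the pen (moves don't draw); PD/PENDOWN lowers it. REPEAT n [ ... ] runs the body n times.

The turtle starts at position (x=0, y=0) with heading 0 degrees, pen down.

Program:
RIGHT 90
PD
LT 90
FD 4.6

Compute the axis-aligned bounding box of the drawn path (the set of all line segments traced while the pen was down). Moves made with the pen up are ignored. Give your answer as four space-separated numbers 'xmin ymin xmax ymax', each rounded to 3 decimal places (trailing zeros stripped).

Answer: 0 0 4.6 0

Derivation:
Executing turtle program step by step:
Start: pos=(0,0), heading=0, pen down
RT 90: heading 0 -> 270
PD: pen down
LT 90: heading 270 -> 0
FD 4.6: (0,0) -> (4.6,0) [heading=0, draw]
Final: pos=(4.6,0), heading=0, 1 segment(s) drawn

Segment endpoints: x in {0, 4.6}, y in {0}
xmin=0, ymin=0, xmax=4.6, ymax=0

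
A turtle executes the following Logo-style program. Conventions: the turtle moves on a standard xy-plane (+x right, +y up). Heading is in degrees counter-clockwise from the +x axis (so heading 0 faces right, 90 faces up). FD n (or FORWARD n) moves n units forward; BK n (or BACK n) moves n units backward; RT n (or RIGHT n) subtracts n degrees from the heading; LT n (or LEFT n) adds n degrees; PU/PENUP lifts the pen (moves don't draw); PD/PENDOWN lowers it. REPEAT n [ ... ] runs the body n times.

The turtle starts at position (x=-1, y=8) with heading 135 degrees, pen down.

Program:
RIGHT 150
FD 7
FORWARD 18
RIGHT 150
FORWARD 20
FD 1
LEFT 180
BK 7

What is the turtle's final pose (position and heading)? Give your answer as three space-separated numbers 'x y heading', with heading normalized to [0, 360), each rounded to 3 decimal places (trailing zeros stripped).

Answer: -3.898 -5.717 15

Derivation:
Executing turtle program step by step:
Start: pos=(-1,8), heading=135, pen down
RT 150: heading 135 -> 345
FD 7: (-1,8) -> (5.761,6.188) [heading=345, draw]
FD 18: (5.761,6.188) -> (23.148,1.53) [heading=345, draw]
RT 150: heading 345 -> 195
FD 20: (23.148,1.53) -> (3.83,-3.647) [heading=195, draw]
FD 1: (3.83,-3.647) -> (2.864,-3.906) [heading=195, draw]
LT 180: heading 195 -> 15
BK 7: (2.864,-3.906) -> (-3.898,-5.717) [heading=15, draw]
Final: pos=(-3.898,-5.717), heading=15, 5 segment(s) drawn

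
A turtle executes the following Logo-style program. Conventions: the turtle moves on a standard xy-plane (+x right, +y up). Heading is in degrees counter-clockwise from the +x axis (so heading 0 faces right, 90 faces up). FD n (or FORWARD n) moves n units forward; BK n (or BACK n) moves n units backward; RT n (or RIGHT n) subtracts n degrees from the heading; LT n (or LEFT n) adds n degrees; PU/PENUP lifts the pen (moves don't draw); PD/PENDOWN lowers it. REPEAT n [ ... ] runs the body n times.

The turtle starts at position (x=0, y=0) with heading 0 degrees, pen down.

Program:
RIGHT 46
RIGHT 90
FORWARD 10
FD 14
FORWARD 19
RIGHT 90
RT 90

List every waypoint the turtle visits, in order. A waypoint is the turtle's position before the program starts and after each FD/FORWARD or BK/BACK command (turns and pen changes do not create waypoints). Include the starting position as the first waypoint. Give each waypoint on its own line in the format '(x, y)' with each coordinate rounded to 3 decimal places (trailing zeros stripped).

Executing turtle program step by step:
Start: pos=(0,0), heading=0, pen down
RT 46: heading 0 -> 314
RT 90: heading 314 -> 224
FD 10: (0,0) -> (-7.193,-6.947) [heading=224, draw]
FD 14: (-7.193,-6.947) -> (-17.264,-16.672) [heading=224, draw]
FD 19: (-17.264,-16.672) -> (-30.932,-29.87) [heading=224, draw]
RT 90: heading 224 -> 134
RT 90: heading 134 -> 44
Final: pos=(-30.932,-29.87), heading=44, 3 segment(s) drawn
Waypoints (4 total):
(0, 0)
(-7.193, -6.947)
(-17.264, -16.672)
(-30.932, -29.87)

Answer: (0, 0)
(-7.193, -6.947)
(-17.264, -16.672)
(-30.932, -29.87)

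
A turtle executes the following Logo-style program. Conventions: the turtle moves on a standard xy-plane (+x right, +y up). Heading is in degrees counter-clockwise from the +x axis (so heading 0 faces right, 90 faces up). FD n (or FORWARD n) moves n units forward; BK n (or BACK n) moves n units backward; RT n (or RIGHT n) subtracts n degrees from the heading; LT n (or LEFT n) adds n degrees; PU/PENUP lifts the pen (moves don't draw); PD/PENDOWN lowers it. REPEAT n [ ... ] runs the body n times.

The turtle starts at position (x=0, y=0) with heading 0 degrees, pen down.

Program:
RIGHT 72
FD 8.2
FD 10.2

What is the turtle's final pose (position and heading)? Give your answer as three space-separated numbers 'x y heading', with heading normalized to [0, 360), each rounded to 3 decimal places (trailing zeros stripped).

Answer: 5.686 -17.499 288

Derivation:
Executing turtle program step by step:
Start: pos=(0,0), heading=0, pen down
RT 72: heading 0 -> 288
FD 8.2: (0,0) -> (2.534,-7.799) [heading=288, draw]
FD 10.2: (2.534,-7.799) -> (5.686,-17.499) [heading=288, draw]
Final: pos=(5.686,-17.499), heading=288, 2 segment(s) drawn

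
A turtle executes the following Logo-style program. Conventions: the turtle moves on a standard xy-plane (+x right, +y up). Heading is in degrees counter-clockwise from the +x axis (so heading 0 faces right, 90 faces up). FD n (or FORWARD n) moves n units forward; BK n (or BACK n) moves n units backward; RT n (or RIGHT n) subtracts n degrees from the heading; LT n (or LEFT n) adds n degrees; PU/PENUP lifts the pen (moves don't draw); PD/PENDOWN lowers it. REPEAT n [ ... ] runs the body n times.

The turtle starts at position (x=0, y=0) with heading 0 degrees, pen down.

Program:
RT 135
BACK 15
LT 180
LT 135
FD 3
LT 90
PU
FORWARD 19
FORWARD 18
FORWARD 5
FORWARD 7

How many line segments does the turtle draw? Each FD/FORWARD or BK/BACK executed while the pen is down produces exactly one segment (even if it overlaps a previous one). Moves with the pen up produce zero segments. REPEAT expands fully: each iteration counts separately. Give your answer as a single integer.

Answer: 2

Derivation:
Executing turtle program step by step:
Start: pos=(0,0), heading=0, pen down
RT 135: heading 0 -> 225
BK 15: (0,0) -> (10.607,10.607) [heading=225, draw]
LT 180: heading 225 -> 45
LT 135: heading 45 -> 180
FD 3: (10.607,10.607) -> (7.607,10.607) [heading=180, draw]
LT 90: heading 180 -> 270
PU: pen up
FD 19: (7.607,10.607) -> (7.607,-8.393) [heading=270, move]
FD 18: (7.607,-8.393) -> (7.607,-26.393) [heading=270, move]
FD 5: (7.607,-26.393) -> (7.607,-31.393) [heading=270, move]
FD 7: (7.607,-31.393) -> (7.607,-38.393) [heading=270, move]
Final: pos=(7.607,-38.393), heading=270, 2 segment(s) drawn
Segments drawn: 2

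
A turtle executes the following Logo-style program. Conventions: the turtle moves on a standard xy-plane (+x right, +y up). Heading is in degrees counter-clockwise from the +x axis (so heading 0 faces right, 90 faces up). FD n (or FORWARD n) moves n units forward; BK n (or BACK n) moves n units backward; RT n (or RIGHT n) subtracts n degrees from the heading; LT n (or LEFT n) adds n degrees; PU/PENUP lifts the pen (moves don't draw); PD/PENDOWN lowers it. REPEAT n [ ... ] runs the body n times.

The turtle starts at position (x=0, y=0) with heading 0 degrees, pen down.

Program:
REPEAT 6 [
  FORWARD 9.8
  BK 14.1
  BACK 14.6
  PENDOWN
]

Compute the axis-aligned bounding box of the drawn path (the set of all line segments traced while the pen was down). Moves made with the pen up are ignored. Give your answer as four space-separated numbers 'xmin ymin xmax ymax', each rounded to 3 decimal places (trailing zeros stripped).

Executing turtle program step by step:
Start: pos=(0,0), heading=0, pen down
REPEAT 6 [
  -- iteration 1/6 --
  FD 9.8: (0,0) -> (9.8,0) [heading=0, draw]
  BK 14.1: (9.8,0) -> (-4.3,0) [heading=0, draw]
  BK 14.6: (-4.3,0) -> (-18.9,0) [heading=0, draw]
  PD: pen down
  -- iteration 2/6 --
  FD 9.8: (-18.9,0) -> (-9.1,0) [heading=0, draw]
  BK 14.1: (-9.1,0) -> (-23.2,0) [heading=0, draw]
  BK 14.6: (-23.2,0) -> (-37.8,0) [heading=0, draw]
  PD: pen down
  -- iteration 3/6 --
  FD 9.8: (-37.8,0) -> (-28,0) [heading=0, draw]
  BK 14.1: (-28,0) -> (-42.1,0) [heading=0, draw]
  BK 14.6: (-42.1,0) -> (-56.7,0) [heading=0, draw]
  PD: pen down
  -- iteration 4/6 --
  FD 9.8: (-56.7,0) -> (-46.9,0) [heading=0, draw]
  BK 14.1: (-46.9,0) -> (-61,0) [heading=0, draw]
  BK 14.6: (-61,0) -> (-75.6,0) [heading=0, draw]
  PD: pen down
  -- iteration 5/6 --
  FD 9.8: (-75.6,0) -> (-65.8,0) [heading=0, draw]
  BK 14.1: (-65.8,0) -> (-79.9,0) [heading=0, draw]
  BK 14.6: (-79.9,0) -> (-94.5,0) [heading=0, draw]
  PD: pen down
  -- iteration 6/6 --
  FD 9.8: (-94.5,0) -> (-84.7,0) [heading=0, draw]
  BK 14.1: (-84.7,0) -> (-98.8,0) [heading=0, draw]
  BK 14.6: (-98.8,0) -> (-113.4,0) [heading=0, draw]
  PD: pen down
]
Final: pos=(-113.4,0), heading=0, 18 segment(s) drawn

Segment endpoints: x in {-113.4, -98.8, -94.5, -84.7, -79.9, -75.6, -65.8, -61, -56.7, -46.9, -42.1, -37.8, -28, -23.2, -18.9, -9.1, -4.3, 0, 9.8}, y in {0}
xmin=-113.4, ymin=0, xmax=9.8, ymax=0

Answer: -113.4 0 9.8 0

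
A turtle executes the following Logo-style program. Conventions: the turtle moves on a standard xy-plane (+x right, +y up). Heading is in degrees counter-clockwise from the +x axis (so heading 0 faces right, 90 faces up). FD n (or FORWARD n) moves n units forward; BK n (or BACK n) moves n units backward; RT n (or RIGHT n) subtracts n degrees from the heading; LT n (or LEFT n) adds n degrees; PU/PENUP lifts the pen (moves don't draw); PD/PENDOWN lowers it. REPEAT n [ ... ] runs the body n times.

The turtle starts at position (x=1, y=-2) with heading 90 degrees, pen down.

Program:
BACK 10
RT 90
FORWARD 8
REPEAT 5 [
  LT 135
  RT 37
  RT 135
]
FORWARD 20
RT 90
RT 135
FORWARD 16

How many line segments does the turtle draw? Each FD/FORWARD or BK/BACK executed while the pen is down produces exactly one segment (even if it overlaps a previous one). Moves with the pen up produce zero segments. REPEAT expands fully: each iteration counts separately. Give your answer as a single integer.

Executing turtle program step by step:
Start: pos=(1,-2), heading=90, pen down
BK 10: (1,-2) -> (1,-12) [heading=90, draw]
RT 90: heading 90 -> 0
FD 8: (1,-12) -> (9,-12) [heading=0, draw]
REPEAT 5 [
  -- iteration 1/5 --
  LT 135: heading 0 -> 135
  RT 37: heading 135 -> 98
  RT 135: heading 98 -> 323
  -- iteration 2/5 --
  LT 135: heading 323 -> 98
  RT 37: heading 98 -> 61
  RT 135: heading 61 -> 286
  -- iteration 3/5 --
  LT 135: heading 286 -> 61
  RT 37: heading 61 -> 24
  RT 135: heading 24 -> 249
  -- iteration 4/5 --
  LT 135: heading 249 -> 24
  RT 37: heading 24 -> 347
  RT 135: heading 347 -> 212
  -- iteration 5/5 --
  LT 135: heading 212 -> 347
  RT 37: heading 347 -> 310
  RT 135: heading 310 -> 175
]
FD 20: (9,-12) -> (-10.924,-10.257) [heading=175, draw]
RT 90: heading 175 -> 85
RT 135: heading 85 -> 310
FD 16: (-10.924,-10.257) -> (-0.639,-22.514) [heading=310, draw]
Final: pos=(-0.639,-22.514), heading=310, 4 segment(s) drawn
Segments drawn: 4

Answer: 4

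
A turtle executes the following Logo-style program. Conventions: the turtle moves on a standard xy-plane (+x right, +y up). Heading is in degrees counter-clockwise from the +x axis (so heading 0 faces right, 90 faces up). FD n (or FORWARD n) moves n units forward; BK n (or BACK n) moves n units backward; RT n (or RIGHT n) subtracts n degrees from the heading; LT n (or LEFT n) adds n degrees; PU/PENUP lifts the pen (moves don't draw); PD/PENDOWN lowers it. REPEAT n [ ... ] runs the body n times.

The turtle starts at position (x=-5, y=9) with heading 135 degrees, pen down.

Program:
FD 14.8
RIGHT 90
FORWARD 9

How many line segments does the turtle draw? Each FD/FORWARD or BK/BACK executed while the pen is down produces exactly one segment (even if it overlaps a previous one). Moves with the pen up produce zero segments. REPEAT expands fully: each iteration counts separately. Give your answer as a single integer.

Answer: 2

Derivation:
Executing turtle program step by step:
Start: pos=(-5,9), heading=135, pen down
FD 14.8: (-5,9) -> (-15.465,19.465) [heading=135, draw]
RT 90: heading 135 -> 45
FD 9: (-15.465,19.465) -> (-9.101,25.829) [heading=45, draw]
Final: pos=(-9.101,25.829), heading=45, 2 segment(s) drawn
Segments drawn: 2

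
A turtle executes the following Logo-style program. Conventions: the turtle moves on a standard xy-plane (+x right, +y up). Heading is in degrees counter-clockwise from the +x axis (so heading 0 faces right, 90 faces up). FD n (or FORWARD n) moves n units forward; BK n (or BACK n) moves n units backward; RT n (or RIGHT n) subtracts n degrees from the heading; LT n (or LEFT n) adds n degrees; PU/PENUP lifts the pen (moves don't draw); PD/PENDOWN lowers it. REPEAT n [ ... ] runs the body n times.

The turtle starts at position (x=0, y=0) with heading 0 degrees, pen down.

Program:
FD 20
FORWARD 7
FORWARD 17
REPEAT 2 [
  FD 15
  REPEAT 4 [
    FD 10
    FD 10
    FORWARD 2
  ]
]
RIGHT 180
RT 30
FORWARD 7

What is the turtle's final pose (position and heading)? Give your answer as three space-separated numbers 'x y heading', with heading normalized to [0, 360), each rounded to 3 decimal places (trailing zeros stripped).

Answer: 243.938 3.5 150

Derivation:
Executing turtle program step by step:
Start: pos=(0,0), heading=0, pen down
FD 20: (0,0) -> (20,0) [heading=0, draw]
FD 7: (20,0) -> (27,0) [heading=0, draw]
FD 17: (27,0) -> (44,0) [heading=0, draw]
REPEAT 2 [
  -- iteration 1/2 --
  FD 15: (44,0) -> (59,0) [heading=0, draw]
  REPEAT 4 [
    -- iteration 1/4 --
    FD 10: (59,0) -> (69,0) [heading=0, draw]
    FD 10: (69,0) -> (79,0) [heading=0, draw]
    FD 2: (79,0) -> (81,0) [heading=0, draw]
    -- iteration 2/4 --
    FD 10: (81,0) -> (91,0) [heading=0, draw]
    FD 10: (91,0) -> (101,0) [heading=0, draw]
    FD 2: (101,0) -> (103,0) [heading=0, draw]
    -- iteration 3/4 --
    FD 10: (103,0) -> (113,0) [heading=0, draw]
    FD 10: (113,0) -> (123,0) [heading=0, draw]
    FD 2: (123,0) -> (125,0) [heading=0, draw]
    -- iteration 4/4 --
    FD 10: (125,0) -> (135,0) [heading=0, draw]
    FD 10: (135,0) -> (145,0) [heading=0, draw]
    FD 2: (145,0) -> (147,0) [heading=0, draw]
  ]
  -- iteration 2/2 --
  FD 15: (147,0) -> (162,0) [heading=0, draw]
  REPEAT 4 [
    -- iteration 1/4 --
    FD 10: (162,0) -> (172,0) [heading=0, draw]
    FD 10: (172,0) -> (182,0) [heading=0, draw]
    FD 2: (182,0) -> (184,0) [heading=0, draw]
    -- iteration 2/4 --
    FD 10: (184,0) -> (194,0) [heading=0, draw]
    FD 10: (194,0) -> (204,0) [heading=0, draw]
    FD 2: (204,0) -> (206,0) [heading=0, draw]
    -- iteration 3/4 --
    FD 10: (206,0) -> (216,0) [heading=0, draw]
    FD 10: (216,0) -> (226,0) [heading=0, draw]
    FD 2: (226,0) -> (228,0) [heading=0, draw]
    -- iteration 4/4 --
    FD 10: (228,0) -> (238,0) [heading=0, draw]
    FD 10: (238,0) -> (248,0) [heading=0, draw]
    FD 2: (248,0) -> (250,0) [heading=0, draw]
  ]
]
RT 180: heading 0 -> 180
RT 30: heading 180 -> 150
FD 7: (250,0) -> (243.938,3.5) [heading=150, draw]
Final: pos=(243.938,3.5), heading=150, 30 segment(s) drawn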